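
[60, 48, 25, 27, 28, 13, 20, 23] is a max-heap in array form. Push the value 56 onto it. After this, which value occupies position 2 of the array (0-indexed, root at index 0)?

append 56 at index 8 → [60, 48, 25, 27, 28, 13, 20, 23, 56]
56 > parent 27 at index 3, swap → [60, 48, 25, 56, 28, 13, 20, 23, 27]
56 > parent 48 at index 1, swap → [60, 56, 25, 48, 28, 13, 20, 23, 27]
resulting array: [60, 56, 25, 48, 28, 13, 20, 23, 27]

25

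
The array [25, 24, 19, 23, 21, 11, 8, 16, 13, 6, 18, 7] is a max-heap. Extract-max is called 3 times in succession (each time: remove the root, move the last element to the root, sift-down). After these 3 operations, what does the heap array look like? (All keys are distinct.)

extract-max #1 returns 25:
  remove root 25; move last element 7 to root → [7, 24, 19, 23, 21, 11, 8, 16, 13, 6, 18]
  7 vs larger child 24 at index 1, swap → [24, 7, 19, 23, 21, 11, 8, 16, 13, 6, 18]
  7 vs larger child 23 at index 3, swap → [24, 23, 19, 7, 21, 11, 8, 16, 13, 6, 18]
  7 vs larger child 16 at index 7, swap → [24, 23, 19, 16, 21, 11, 8, 7, 13, 6, 18]
extract-max #2 returns 24:
  remove root 24; move last element 18 to root → [18, 23, 19, 16, 21, 11, 8, 7, 13, 6]
  18 vs larger child 23 at index 1, swap → [23, 18, 19, 16, 21, 11, 8, 7, 13, 6]
  18 vs larger child 21 at index 4, swap → [23, 21, 19, 16, 18, 11, 8, 7, 13, 6]
extract-max #3 returns 23:
  remove root 23; move last element 6 to root → [6, 21, 19, 16, 18, 11, 8, 7, 13]
  6 vs larger child 21 at index 1, swap → [21, 6, 19, 16, 18, 11, 8, 7, 13]
  6 vs larger child 18 at index 4, swap → [21, 18, 19, 16, 6, 11, 8, 7, 13]

[21, 18, 19, 16, 6, 11, 8, 7, 13]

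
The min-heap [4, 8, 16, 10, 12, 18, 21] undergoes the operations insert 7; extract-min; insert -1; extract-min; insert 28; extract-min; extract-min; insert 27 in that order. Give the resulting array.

[10, 12, 16, 28, 21, 18, 27]

insert 7:
  append 7 at index 7 → [4, 8, 16, 10, 12, 18, 21, 7]
  7 < parent 10 at index 3, swap → [4, 8, 16, 7, 12, 18, 21, 10]
  7 < parent 8 at index 1, swap → [4, 7, 16, 8, 12, 18, 21, 10]
extract-min → returns 4:
  remove root 4; move last element 10 to root → [10, 7, 16, 8, 12, 18, 21]
  10 vs smaller child 7 at index 1, swap → [7, 10, 16, 8, 12, 18, 21]
  10 vs smaller child 8 at index 3, swap → [7, 8, 16, 10, 12, 18, 21]
insert -1:
  append -1 at index 7 → [7, 8, 16, 10, 12, 18, 21, -1]
  -1 < parent 10 at index 3, swap → [7, 8, 16, -1, 12, 18, 21, 10]
  -1 < parent 8 at index 1, swap → [7, -1, 16, 8, 12, 18, 21, 10]
  -1 < parent 7 at index 0, swap → [-1, 7, 16, 8, 12, 18, 21, 10]
extract-min → returns -1:
  remove root -1; move last element 10 to root → [10, 7, 16, 8, 12, 18, 21]
  10 vs smaller child 7 at index 1, swap → [7, 10, 16, 8, 12, 18, 21]
  10 vs smaller child 8 at index 3, swap → [7, 8, 16, 10, 12, 18, 21]
insert 28:
  append 28 at index 7 → [7, 8, 16, 10, 12, 18, 21, 28] (no swap needed)
extract-min → returns 7:
  remove root 7; move last element 28 to root → [28, 8, 16, 10, 12, 18, 21]
  28 vs smaller child 8 at index 1, swap → [8, 28, 16, 10, 12, 18, 21]
  28 vs smaller child 10 at index 3, swap → [8, 10, 16, 28, 12, 18, 21]
extract-min → returns 8:
  remove root 8; move last element 21 to root → [21, 10, 16, 28, 12, 18]
  21 vs smaller child 10 at index 1, swap → [10, 21, 16, 28, 12, 18]
  21 vs smaller child 12 at index 4, swap → [10, 12, 16, 28, 21, 18]
insert 27:
  append 27 at index 6 → [10, 12, 16, 28, 21, 18, 27] (no swap needed)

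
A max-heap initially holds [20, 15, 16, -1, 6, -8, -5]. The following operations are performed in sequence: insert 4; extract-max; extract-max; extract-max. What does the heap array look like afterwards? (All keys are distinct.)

insert 4:
  append 4 at index 7 → [20, 15, 16, -1, 6, -8, -5, 4]
  4 > parent -1 at index 3, swap → [20, 15, 16, 4, 6, -8, -5, -1]
extract-max → returns 20:
  remove root 20; move last element -1 to root → [-1, 15, 16, 4, 6, -8, -5]
  -1 vs larger child 16 at index 2, swap → [16, 15, -1, 4, 6, -8, -5]
extract-max → returns 16:
  remove root 16; move last element -5 to root → [-5, 15, -1, 4, 6, -8]
  -5 vs larger child 15 at index 1, swap → [15, -5, -1, 4, 6, -8]
  -5 vs larger child 6 at index 4, swap → [15, 6, -1, 4, -5, -8]
extract-max → returns 15:
  remove root 15; move last element -8 to root → [-8, 6, -1, 4, -5]
  -8 vs larger child 6 at index 1, swap → [6, -8, -1, 4, -5]
  -8 vs larger child 4 at index 3, swap → [6, 4, -1, -8, -5]

[6, 4, -1, -8, -5]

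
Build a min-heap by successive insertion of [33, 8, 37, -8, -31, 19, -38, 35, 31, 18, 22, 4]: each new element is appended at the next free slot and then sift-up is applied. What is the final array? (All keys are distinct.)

Insert 33:
  append 33 at index 0 → [33] (no swap needed)
Insert 8:
  append 8 at index 1 → [33, 8]
  8 < parent 33 at index 0, swap → [8, 33]
Insert 37:
  append 37 at index 2 → [8, 33, 37] (no swap needed)
Insert -8:
  append -8 at index 3 → [8, 33, 37, -8]
  -8 < parent 33 at index 1, swap → [8, -8, 37, 33]
  -8 < parent 8 at index 0, swap → [-8, 8, 37, 33]
Insert -31:
  append -31 at index 4 → [-8, 8, 37, 33, -31]
  -31 < parent 8 at index 1, swap → [-8, -31, 37, 33, 8]
  -31 < parent -8 at index 0, swap → [-31, -8, 37, 33, 8]
Insert 19:
  append 19 at index 5 → [-31, -8, 37, 33, 8, 19]
  19 < parent 37 at index 2, swap → [-31, -8, 19, 33, 8, 37]
Insert -38:
  append -38 at index 6 → [-31, -8, 19, 33, 8, 37, -38]
  -38 < parent 19 at index 2, swap → [-31, -8, -38, 33, 8, 37, 19]
  -38 < parent -31 at index 0, swap → [-38, -8, -31, 33, 8, 37, 19]
Insert 35:
  append 35 at index 7 → [-38, -8, -31, 33, 8, 37, 19, 35] (no swap needed)
Insert 31:
  append 31 at index 8 → [-38, -8, -31, 33, 8, 37, 19, 35, 31]
  31 < parent 33 at index 3, swap → [-38, -8, -31, 31, 8, 37, 19, 35, 33]
Insert 18:
  append 18 at index 9 → [-38, -8, -31, 31, 8, 37, 19, 35, 33, 18] (no swap needed)
Insert 22:
  append 22 at index 10 → [-38, -8, -31, 31, 8, 37, 19, 35, 33, 18, 22] (no swap needed)
Insert 4:
  append 4 at index 11 → [-38, -8, -31, 31, 8, 37, 19, 35, 33, 18, 22, 4]
  4 < parent 37 at index 5, swap → [-38, -8, -31, 31, 8, 4, 19, 35, 33, 18, 22, 37]

[-38, -8, -31, 31, 8, 4, 19, 35, 33, 18, 22, 37]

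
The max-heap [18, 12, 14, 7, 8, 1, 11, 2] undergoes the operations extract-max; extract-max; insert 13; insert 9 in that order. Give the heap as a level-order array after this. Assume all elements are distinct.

[13, 9, 12, 8, 2, 1, 11, 7]

extract-max → returns 18:
  remove root 18; move last element 2 to root → [2, 12, 14, 7, 8, 1, 11]
  2 vs larger child 14 at index 2, swap → [14, 12, 2, 7, 8, 1, 11]
  2 vs larger child 11 at index 6, swap → [14, 12, 11, 7, 8, 1, 2]
extract-max → returns 14:
  remove root 14; move last element 2 to root → [2, 12, 11, 7, 8, 1]
  2 vs larger child 12 at index 1, swap → [12, 2, 11, 7, 8, 1]
  2 vs larger child 8 at index 4, swap → [12, 8, 11, 7, 2, 1]
insert 13:
  append 13 at index 6 → [12, 8, 11, 7, 2, 1, 13]
  13 > parent 11 at index 2, swap → [12, 8, 13, 7, 2, 1, 11]
  13 > parent 12 at index 0, swap → [13, 8, 12, 7, 2, 1, 11]
insert 9:
  append 9 at index 7 → [13, 8, 12, 7, 2, 1, 11, 9]
  9 > parent 7 at index 3, swap → [13, 8, 12, 9, 2, 1, 11, 7]
  9 > parent 8 at index 1, swap → [13, 9, 12, 8, 2, 1, 11, 7]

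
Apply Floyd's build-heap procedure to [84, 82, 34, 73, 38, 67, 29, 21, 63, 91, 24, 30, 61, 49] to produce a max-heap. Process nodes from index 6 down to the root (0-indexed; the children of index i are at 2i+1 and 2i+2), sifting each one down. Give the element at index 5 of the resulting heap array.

61

sift down from index 6:
  29 vs only child 49 at index 13, swap → [84, 82, 34, 73, 38, 67, 49, 21, 63, 91, 24, 30, 61, 29]
sift down from index 5: already satisfies heap property
sift down from index 4:
  38 vs larger child 91 at index 9, swap → [84, 82, 34, 73, 91, 67, 49, 21, 63, 38, 24, 30, 61, 29]
sift down from index 3: already satisfies heap property
sift down from index 2:
  34 vs larger child 67 at index 5, swap → [84, 82, 67, 73, 91, 34, 49, 21, 63, 38, 24, 30, 61, 29]
  34 vs larger child 61 at index 12, swap → [84, 82, 67, 73, 91, 61, 49, 21, 63, 38, 24, 30, 34, 29]
sift down from index 1:
  82 vs larger child 91 at index 4, swap → [84, 91, 67, 73, 82, 61, 49, 21, 63, 38, 24, 30, 34, 29]
sift down from index 0:
  84 vs larger child 91 at index 1, swap → [91, 84, 67, 73, 82, 61, 49, 21, 63, 38, 24, 30, 34, 29]
resulting array: [91, 84, 67, 73, 82, 61, 49, 21, 63, 38, 24, 30, 34, 29]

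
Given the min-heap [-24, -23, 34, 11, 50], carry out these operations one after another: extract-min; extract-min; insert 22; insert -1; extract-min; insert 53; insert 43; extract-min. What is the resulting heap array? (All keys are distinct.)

extract-min → returns -24:
  remove root -24; move last element 50 to root → [50, -23, 34, 11]
  50 vs smaller child -23 at index 1, swap → [-23, 50, 34, 11]
  50 vs only child 11 at index 3, swap → [-23, 11, 34, 50]
extract-min → returns -23:
  remove root -23; move last element 50 to root → [50, 11, 34]
  50 vs smaller child 11 at index 1, swap → [11, 50, 34]
insert 22:
  append 22 at index 3 → [11, 50, 34, 22]
  22 < parent 50 at index 1, swap → [11, 22, 34, 50]
insert -1:
  append -1 at index 4 → [11, 22, 34, 50, -1]
  -1 < parent 22 at index 1, swap → [11, -1, 34, 50, 22]
  -1 < parent 11 at index 0, swap → [-1, 11, 34, 50, 22]
extract-min → returns -1:
  remove root -1; move last element 22 to root → [22, 11, 34, 50]
  22 vs smaller child 11 at index 1, swap → [11, 22, 34, 50]
insert 53:
  append 53 at index 4 → [11, 22, 34, 50, 53] (no swap needed)
insert 43:
  append 43 at index 5 → [11, 22, 34, 50, 53, 43] (no swap needed)
extract-min → returns 11:
  remove root 11; move last element 43 to root → [43, 22, 34, 50, 53]
  43 vs smaller child 22 at index 1, swap → [22, 43, 34, 50, 53]

[22, 43, 34, 50, 53]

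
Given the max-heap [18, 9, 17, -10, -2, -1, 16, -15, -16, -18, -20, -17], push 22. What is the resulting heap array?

[22, 9, 18, -10, -2, 17, 16, -15, -16, -18, -20, -17, -1]

append 22 at index 12 → [18, 9, 17, -10, -2, -1, 16, -15, -16, -18, -20, -17, 22]
22 > parent -1 at index 5, swap → [18, 9, 17, -10, -2, 22, 16, -15, -16, -18, -20, -17, -1]
22 > parent 17 at index 2, swap → [18, 9, 22, -10, -2, 17, 16, -15, -16, -18, -20, -17, -1]
22 > parent 18 at index 0, swap → [22, 9, 18, -10, -2, 17, 16, -15, -16, -18, -20, -17, -1]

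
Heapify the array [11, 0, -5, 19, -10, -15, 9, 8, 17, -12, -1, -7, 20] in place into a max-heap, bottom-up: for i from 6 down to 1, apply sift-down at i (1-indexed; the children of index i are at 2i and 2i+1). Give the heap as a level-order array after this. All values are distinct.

[20, 19, 11, 17, -1, -5, 9, 8, 0, -12, -10, -7, -15]

sift down from index 6:
  -15 vs larger child 20 at index 13, swap → [11, 0, -5, 19, -10, 20, 9, 8, 17, -12, -1, -7, -15]
sift down from index 5:
  -10 vs larger child -1 at index 11, swap → [11, 0, -5, 19, -1, 20, 9, 8, 17, -12, -10, -7, -15]
sift down from index 4: already satisfies heap property
sift down from index 3:
  -5 vs larger child 20 at index 6, swap → [11, 0, 20, 19, -1, -5, 9, 8, 17, -12, -10, -7, -15]
sift down from index 2:
  0 vs larger child 19 at index 4, swap → [11, 19, 20, 0, -1, -5, 9, 8, 17, -12, -10, -7, -15]
  0 vs larger child 17 at index 9, swap → [11, 19, 20, 17, -1, -5, 9, 8, 0, -12, -10, -7, -15]
sift down from index 1:
  11 vs larger child 20 at index 3, swap → [20, 19, 11, 17, -1, -5, 9, 8, 0, -12, -10, -7, -15]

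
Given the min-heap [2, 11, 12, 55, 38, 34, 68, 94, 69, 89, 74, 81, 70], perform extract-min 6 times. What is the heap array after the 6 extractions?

[68, 69, 74, 89, 70, 81, 94]

extract-min #1 returns 2:
  remove root 2; move last element 70 to root → [70, 11, 12, 55, 38, 34, 68, 94, 69, 89, 74, 81]
  70 vs smaller child 11 at index 1, swap → [11, 70, 12, 55, 38, 34, 68, 94, 69, 89, 74, 81]
  70 vs smaller child 38 at index 4, swap → [11, 38, 12, 55, 70, 34, 68, 94, 69, 89, 74, 81]
extract-min #2 returns 11:
  remove root 11; move last element 81 to root → [81, 38, 12, 55, 70, 34, 68, 94, 69, 89, 74]
  81 vs smaller child 12 at index 2, swap → [12, 38, 81, 55, 70, 34, 68, 94, 69, 89, 74]
  81 vs smaller child 34 at index 5, swap → [12, 38, 34, 55, 70, 81, 68, 94, 69, 89, 74]
extract-min #3 returns 12:
  remove root 12; move last element 74 to root → [74, 38, 34, 55, 70, 81, 68, 94, 69, 89]
  74 vs smaller child 34 at index 2, swap → [34, 38, 74, 55, 70, 81, 68, 94, 69, 89]
  74 vs smaller child 68 at index 6, swap → [34, 38, 68, 55, 70, 81, 74, 94, 69, 89]
extract-min #4 returns 34:
  remove root 34; move last element 89 to root → [89, 38, 68, 55, 70, 81, 74, 94, 69]
  89 vs smaller child 38 at index 1, swap → [38, 89, 68, 55, 70, 81, 74, 94, 69]
  89 vs smaller child 55 at index 3, swap → [38, 55, 68, 89, 70, 81, 74, 94, 69]
  89 vs smaller child 69 at index 8, swap → [38, 55, 68, 69, 70, 81, 74, 94, 89]
extract-min #5 returns 38:
  remove root 38; move last element 89 to root → [89, 55, 68, 69, 70, 81, 74, 94]
  89 vs smaller child 55 at index 1, swap → [55, 89, 68, 69, 70, 81, 74, 94]
  89 vs smaller child 69 at index 3, swap → [55, 69, 68, 89, 70, 81, 74, 94]
extract-min #6 returns 55:
  remove root 55; move last element 94 to root → [94, 69, 68, 89, 70, 81, 74]
  94 vs smaller child 68 at index 2, swap → [68, 69, 94, 89, 70, 81, 74]
  94 vs smaller child 74 at index 6, swap → [68, 69, 74, 89, 70, 81, 94]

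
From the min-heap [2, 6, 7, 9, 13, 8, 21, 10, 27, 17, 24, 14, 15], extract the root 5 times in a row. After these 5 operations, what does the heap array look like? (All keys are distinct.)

extract-min #1 returns 2:
  remove root 2; move last element 15 to root → [15, 6, 7, 9, 13, 8, 21, 10, 27, 17, 24, 14]
  15 vs smaller child 6 at index 1, swap → [6, 15, 7, 9, 13, 8, 21, 10, 27, 17, 24, 14]
  15 vs smaller child 9 at index 3, swap → [6, 9, 7, 15, 13, 8, 21, 10, 27, 17, 24, 14]
  15 vs smaller child 10 at index 7, swap → [6, 9, 7, 10, 13, 8, 21, 15, 27, 17, 24, 14]
extract-min #2 returns 6:
  remove root 6; move last element 14 to root → [14, 9, 7, 10, 13, 8, 21, 15, 27, 17, 24]
  14 vs smaller child 7 at index 2, swap → [7, 9, 14, 10, 13, 8, 21, 15, 27, 17, 24]
  14 vs smaller child 8 at index 5, swap → [7, 9, 8, 10, 13, 14, 21, 15, 27, 17, 24]
extract-min #3 returns 7:
  remove root 7; move last element 24 to root → [24, 9, 8, 10, 13, 14, 21, 15, 27, 17]
  24 vs smaller child 8 at index 2, swap → [8, 9, 24, 10, 13, 14, 21, 15, 27, 17]
  24 vs smaller child 14 at index 5, swap → [8, 9, 14, 10, 13, 24, 21, 15, 27, 17]
extract-min #4 returns 8:
  remove root 8; move last element 17 to root → [17, 9, 14, 10, 13, 24, 21, 15, 27]
  17 vs smaller child 9 at index 1, swap → [9, 17, 14, 10, 13, 24, 21, 15, 27]
  17 vs smaller child 10 at index 3, swap → [9, 10, 14, 17, 13, 24, 21, 15, 27]
  17 vs smaller child 15 at index 7, swap → [9, 10, 14, 15, 13, 24, 21, 17, 27]
extract-min #5 returns 9:
  remove root 9; move last element 27 to root → [27, 10, 14, 15, 13, 24, 21, 17]
  27 vs smaller child 10 at index 1, swap → [10, 27, 14, 15, 13, 24, 21, 17]
  27 vs smaller child 13 at index 4, swap → [10, 13, 14, 15, 27, 24, 21, 17]

[10, 13, 14, 15, 27, 24, 21, 17]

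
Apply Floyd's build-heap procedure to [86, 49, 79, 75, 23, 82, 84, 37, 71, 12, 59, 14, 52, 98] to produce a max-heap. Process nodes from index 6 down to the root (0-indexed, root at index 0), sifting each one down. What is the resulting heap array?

[98, 75, 86, 71, 59, 82, 84, 37, 49, 12, 23, 14, 52, 79]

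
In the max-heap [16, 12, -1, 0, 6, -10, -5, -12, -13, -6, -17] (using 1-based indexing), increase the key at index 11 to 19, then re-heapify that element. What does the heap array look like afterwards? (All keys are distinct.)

[19, 16, -1, 0, 12, -10, -5, -12, -13, -6, 6]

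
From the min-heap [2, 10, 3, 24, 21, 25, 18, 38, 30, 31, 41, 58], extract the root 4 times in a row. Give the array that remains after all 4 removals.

[21, 24, 25, 30, 31, 41, 58, 38]

extract-min #1 returns 2:
  remove root 2; move last element 58 to root → [58, 10, 3, 24, 21, 25, 18, 38, 30, 31, 41]
  58 vs smaller child 3 at index 2, swap → [3, 10, 58, 24, 21, 25, 18, 38, 30, 31, 41]
  58 vs smaller child 18 at index 6, swap → [3, 10, 18, 24, 21, 25, 58, 38, 30, 31, 41]
extract-min #2 returns 3:
  remove root 3; move last element 41 to root → [41, 10, 18, 24, 21, 25, 58, 38, 30, 31]
  41 vs smaller child 10 at index 1, swap → [10, 41, 18, 24, 21, 25, 58, 38, 30, 31]
  41 vs smaller child 21 at index 4, swap → [10, 21, 18, 24, 41, 25, 58, 38, 30, 31]
  41 vs only child 31 at index 9, swap → [10, 21, 18, 24, 31, 25, 58, 38, 30, 41]
extract-min #3 returns 10:
  remove root 10; move last element 41 to root → [41, 21, 18, 24, 31, 25, 58, 38, 30]
  41 vs smaller child 18 at index 2, swap → [18, 21, 41, 24, 31, 25, 58, 38, 30]
  41 vs smaller child 25 at index 5, swap → [18, 21, 25, 24, 31, 41, 58, 38, 30]
extract-min #4 returns 18:
  remove root 18; move last element 30 to root → [30, 21, 25, 24, 31, 41, 58, 38]
  30 vs smaller child 21 at index 1, swap → [21, 30, 25, 24, 31, 41, 58, 38]
  30 vs smaller child 24 at index 3, swap → [21, 24, 25, 30, 31, 41, 58, 38]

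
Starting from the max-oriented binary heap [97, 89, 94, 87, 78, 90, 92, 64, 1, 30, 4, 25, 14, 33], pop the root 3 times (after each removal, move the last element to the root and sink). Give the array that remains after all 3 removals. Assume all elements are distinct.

[90, 89, 33, 87, 78, 25, 14, 64, 1, 30, 4]

extract-max #1 returns 97:
  remove root 97; move last element 33 to root → [33, 89, 94, 87, 78, 90, 92, 64, 1, 30, 4, 25, 14]
  33 vs larger child 94 at index 2, swap → [94, 89, 33, 87, 78, 90, 92, 64, 1, 30, 4, 25, 14]
  33 vs larger child 92 at index 6, swap → [94, 89, 92, 87, 78, 90, 33, 64, 1, 30, 4, 25, 14]
extract-max #2 returns 94:
  remove root 94; move last element 14 to root → [14, 89, 92, 87, 78, 90, 33, 64, 1, 30, 4, 25]
  14 vs larger child 92 at index 2, swap → [92, 89, 14, 87, 78, 90, 33, 64, 1, 30, 4, 25]
  14 vs larger child 90 at index 5, swap → [92, 89, 90, 87, 78, 14, 33, 64, 1, 30, 4, 25]
  14 vs only child 25 at index 11, swap → [92, 89, 90, 87, 78, 25, 33, 64, 1, 30, 4, 14]
extract-max #3 returns 92:
  remove root 92; move last element 14 to root → [14, 89, 90, 87, 78, 25, 33, 64, 1, 30, 4]
  14 vs larger child 90 at index 2, swap → [90, 89, 14, 87, 78, 25, 33, 64, 1, 30, 4]
  14 vs larger child 33 at index 6, swap → [90, 89, 33, 87, 78, 25, 14, 64, 1, 30, 4]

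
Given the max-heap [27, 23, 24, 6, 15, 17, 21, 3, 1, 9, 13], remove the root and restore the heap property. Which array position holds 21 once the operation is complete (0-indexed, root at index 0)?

remove root 27; move last element 13 to root → [13, 23, 24, 6, 15, 17, 21, 3, 1, 9]
13 vs larger child 24 at index 2, swap → [24, 23, 13, 6, 15, 17, 21, 3, 1, 9]
13 vs larger child 21 at index 6, swap → [24, 23, 21, 6, 15, 17, 13, 3, 1, 9]
resulting array: [24, 23, 21, 6, 15, 17, 13, 3, 1, 9]

2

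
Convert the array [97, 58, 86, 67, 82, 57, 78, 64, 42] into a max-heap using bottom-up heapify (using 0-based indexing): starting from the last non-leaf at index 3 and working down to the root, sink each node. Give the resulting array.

sift down from index 3: already satisfies heap property
sift down from index 2: already satisfies heap property
sift down from index 1:
  58 vs larger child 82 at index 4, swap → [97, 82, 86, 67, 58, 57, 78, 64, 42]
sift down from index 0: already satisfies heap property

[97, 82, 86, 67, 58, 57, 78, 64, 42]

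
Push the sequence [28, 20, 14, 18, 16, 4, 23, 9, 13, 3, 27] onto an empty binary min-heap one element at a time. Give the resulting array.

[3, 4, 14, 13, 9, 20, 23, 28, 16, 18, 27]

Insert 28:
  append 28 at index 0 → [28] (no swap needed)
Insert 20:
  append 20 at index 1 → [28, 20]
  20 < parent 28 at index 0, swap → [20, 28]
Insert 14:
  append 14 at index 2 → [20, 28, 14]
  14 < parent 20 at index 0, swap → [14, 28, 20]
Insert 18:
  append 18 at index 3 → [14, 28, 20, 18]
  18 < parent 28 at index 1, swap → [14, 18, 20, 28]
Insert 16:
  append 16 at index 4 → [14, 18, 20, 28, 16]
  16 < parent 18 at index 1, swap → [14, 16, 20, 28, 18]
Insert 4:
  append 4 at index 5 → [14, 16, 20, 28, 18, 4]
  4 < parent 20 at index 2, swap → [14, 16, 4, 28, 18, 20]
  4 < parent 14 at index 0, swap → [4, 16, 14, 28, 18, 20]
Insert 23:
  append 23 at index 6 → [4, 16, 14, 28, 18, 20, 23] (no swap needed)
Insert 9:
  append 9 at index 7 → [4, 16, 14, 28, 18, 20, 23, 9]
  9 < parent 28 at index 3, swap → [4, 16, 14, 9, 18, 20, 23, 28]
  9 < parent 16 at index 1, swap → [4, 9, 14, 16, 18, 20, 23, 28]
Insert 13:
  append 13 at index 8 → [4, 9, 14, 16, 18, 20, 23, 28, 13]
  13 < parent 16 at index 3, swap → [4, 9, 14, 13, 18, 20, 23, 28, 16]
Insert 3:
  append 3 at index 9 → [4, 9, 14, 13, 18, 20, 23, 28, 16, 3]
  3 < parent 18 at index 4, swap → [4, 9, 14, 13, 3, 20, 23, 28, 16, 18]
  3 < parent 9 at index 1, swap → [4, 3, 14, 13, 9, 20, 23, 28, 16, 18]
  3 < parent 4 at index 0, swap → [3, 4, 14, 13, 9, 20, 23, 28, 16, 18]
Insert 27:
  append 27 at index 10 → [3, 4, 14, 13, 9, 20, 23, 28, 16, 18, 27] (no swap needed)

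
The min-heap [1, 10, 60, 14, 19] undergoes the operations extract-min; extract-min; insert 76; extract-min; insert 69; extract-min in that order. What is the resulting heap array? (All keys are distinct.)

extract-min → returns 1:
  remove root 1; move last element 19 to root → [19, 10, 60, 14]
  19 vs smaller child 10 at index 1, swap → [10, 19, 60, 14]
  19 vs only child 14 at index 3, swap → [10, 14, 60, 19]
extract-min → returns 10:
  remove root 10; move last element 19 to root → [19, 14, 60]
  19 vs smaller child 14 at index 1, swap → [14, 19, 60]
insert 76:
  append 76 at index 3 → [14, 19, 60, 76] (no swap needed)
extract-min → returns 14:
  remove root 14; move last element 76 to root → [76, 19, 60]
  76 vs smaller child 19 at index 1, swap → [19, 76, 60]
insert 69:
  append 69 at index 3 → [19, 76, 60, 69]
  69 < parent 76 at index 1, swap → [19, 69, 60, 76]
extract-min → returns 19:
  remove root 19; move last element 76 to root → [76, 69, 60]
  76 vs smaller child 60 at index 2, swap → [60, 69, 76]

[60, 69, 76]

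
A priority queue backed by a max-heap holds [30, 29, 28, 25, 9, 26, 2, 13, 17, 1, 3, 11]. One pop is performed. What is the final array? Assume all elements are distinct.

[29, 25, 28, 17, 9, 26, 2, 13, 11, 1, 3]

remove root 30; move last element 11 to root → [11, 29, 28, 25, 9, 26, 2, 13, 17, 1, 3]
11 vs larger child 29 at index 1, swap → [29, 11, 28, 25, 9, 26, 2, 13, 17, 1, 3]
11 vs larger child 25 at index 3, swap → [29, 25, 28, 11, 9, 26, 2, 13, 17, 1, 3]
11 vs larger child 17 at index 8, swap → [29, 25, 28, 17, 9, 26, 2, 13, 11, 1, 3]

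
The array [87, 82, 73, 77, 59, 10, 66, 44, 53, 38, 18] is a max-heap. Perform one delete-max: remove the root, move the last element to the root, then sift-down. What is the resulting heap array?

[82, 77, 73, 53, 59, 10, 66, 44, 18, 38]

remove root 87; move last element 18 to root → [18, 82, 73, 77, 59, 10, 66, 44, 53, 38]
18 vs larger child 82 at index 1, swap → [82, 18, 73, 77, 59, 10, 66, 44, 53, 38]
18 vs larger child 77 at index 3, swap → [82, 77, 73, 18, 59, 10, 66, 44, 53, 38]
18 vs larger child 53 at index 8, swap → [82, 77, 73, 53, 59, 10, 66, 44, 18, 38]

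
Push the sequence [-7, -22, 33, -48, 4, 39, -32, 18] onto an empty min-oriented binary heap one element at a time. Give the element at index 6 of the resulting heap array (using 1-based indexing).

Insert -7:
  append -7 at index 1 → [-7] (no swap needed)
Insert -22:
  append -22 at index 2 → [-7, -22]
  -22 < parent -7 at index 1, swap → [-22, -7]
Insert 33:
  append 33 at index 3 → [-22, -7, 33] (no swap needed)
Insert -48:
  append -48 at index 4 → [-22, -7, 33, -48]
  -48 < parent -7 at index 2, swap → [-22, -48, 33, -7]
  -48 < parent -22 at index 1, swap → [-48, -22, 33, -7]
Insert 4:
  append 4 at index 5 → [-48, -22, 33, -7, 4] (no swap needed)
Insert 39:
  append 39 at index 6 → [-48, -22, 33, -7, 4, 39] (no swap needed)
Insert -32:
  append -32 at index 7 → [-48, -22, 33, -7, 4, 39, -32]
  -32 < parent 33 at index 3, swap → [-48, -22, -32, -7, 4, 39, 33]
Insert 18:
  append 18 at index 8 → [-48, -22, -32, -7, 4, 39, 33, 18] (no swap needed)
resulting array: [-48, -22, -32, -7, 4, 39, 33, 18]

39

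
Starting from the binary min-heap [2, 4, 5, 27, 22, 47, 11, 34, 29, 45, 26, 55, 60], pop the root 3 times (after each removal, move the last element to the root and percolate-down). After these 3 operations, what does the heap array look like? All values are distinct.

[11, 22, 47, 27, 26, 60, 55, 34, 29, 45]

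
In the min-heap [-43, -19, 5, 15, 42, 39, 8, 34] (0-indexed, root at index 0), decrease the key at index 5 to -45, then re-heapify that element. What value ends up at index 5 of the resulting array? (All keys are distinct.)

set index 5 from 39 to -45 → [-43, -19, 5, 15, 42, -45, 8, 34]
-45 < parent 5 at index 2, swap → [-43, -19, -45, 15, 42, 5, 8, 34]
-45 < parent -43 at index 0, swap → [-45, -19, -43, 15, 42, 5, 8, 34]
resulting array: [-45, -19, -43, 15, 42, 5, 8, 34]

5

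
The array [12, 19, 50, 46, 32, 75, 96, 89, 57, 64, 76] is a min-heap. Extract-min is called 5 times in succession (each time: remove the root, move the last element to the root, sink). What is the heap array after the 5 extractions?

[57, 64, 75, 76, 96, 89]

extract-min #1 returns 12:
  remove root 12; move last element 76 to root → [76, 19, 50, 46, 32, 75, 96, 89, 57, 64]
  76 vs smaller child 19 at index 1, swap → [19, 76, 50, 46, 32, 75, 96, 89, 57, 64]
  76 vs smaller child 32 at index 4, swap → [19, 32, 50, 46, 76, 75, 96, 89, 57, 64]
  76 vs only child 64 at index 9, swap → [19, 32, 50, 46, 64, 75, 96, 89, 57, 76]
extract-min #2 returns 19:
  remove root 19; move last element 76 to root → [76, 32, 50, 46, 64, 75, 96, 89, 57]
  76 vs smaller child 32 at index 1, swap → [32, 76, 50, 46, 64, 75, 96, 89, 57]
  76 vs smaller child 46 at index 3, swap → [32, 46, 50, 76, 64, 75, 96, 89, 57]
  76 vs smaller child 57 at index 8, swap → [32, 46, 50, 57, 64, 75, 96, 89, 76]
extract-min #3 returns 32:
  remove root 32; move last element 76 to root → [76, 46, 50, 57, 64, 75, 96, 89]
  76 vs smaller child 46 at index 1, swap → [46, 76, 50, 57, 64, 75, 96, 89]
  76 vs smaller child 57 at index 3, swap → [46, 57, 50, 76, 64, 75, 96, 89]
extract-min #4 returns 46:
  remove root 46; move last element 89 to root → [89, 57, 50, 76, 64, 75, 96]
  89 vs smaller child 50 at index 2, swap → [50, 57, 89, 76, 64, 75, 96]
  89 vs smaller child 75 at index 5, swap → [50, 57, 75, 76, 64, 89, 96]
extract-min #5 returns 50:
  remove root 50; move last element 96 to root → [96, 57, 75, 76, 64, 89]
  96 vs smaller child 57 at index 1, swap → [57, 96, 75, 76, 64, 89]
  96 vs smaller child 64 at index 4, swap → [57, 64, 75, 76, 96, 89]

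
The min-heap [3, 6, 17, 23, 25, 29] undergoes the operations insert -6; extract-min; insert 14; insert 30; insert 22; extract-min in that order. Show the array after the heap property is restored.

insert -6:
  append -6 at index 6 → [3, 6, 17, 23, 25, 29, -6]
  -6 < parent 17 at index 2, swap → [3, 6, -6, 23, 25, 29, 17]
  -6 < parent 3 at index 0, swap → [-6, 6, 3, 23, 25, 29, 17]
extract-min → returns -6:
  remove root -6; move last element 17 to root → [17, 6, 3, 23, 25, 29]
  17 vs smaller child 3 at index 2, swap → [3, 6, 17, 23, 25, 29]
insert 14:
  append 14 at index 6 → [3, 6, 17, 23, 25, 29, 14]
  14 < parent 17 at index 2, swap → [3, 6, 14, 23, 25, 29, 17]
insert 30:
  append 30 at index 7 → [3, 6, 14, 23, 25, 29, 17, 30] (no swap needed)
insert 22:
  append 22 at index 8 → [3, 6, 14, 23, 25, 29, 17, 30, 22]
  22 < parent 23 at index 3, swap → [3, 6, 14, 22, 25, 29, 17, 30, 23]
extract-min → returns 3:
  remove root 3; move last element 23 to root → [23, 6, 14, 22, 25, 29, 17, 30]
  23 vs smaller child 6 at index 1, swap → [6, 23, 14, 22, 25, 29, 17, 30]
  23 vs smaller child 22 at index 3, swap → [6, 22, 14, 23, 25, 29, 17, 30]

[6, 22, 14, 23, 25, 29, 17, 30]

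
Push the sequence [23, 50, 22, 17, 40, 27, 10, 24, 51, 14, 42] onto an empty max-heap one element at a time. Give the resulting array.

[51, 50, 27, 40, 42, 22, 10, 17, 24, 14, 23]

Insert 23:
  append 23 at index 0 → [23] (no swap needed)
Insert 50:
  append 50 at index 1 → [23, 50]
  50 > parent 23 at index 0, swap → [50, 23]
Insert 22:
  append 22 at index 2 → [50, 23, 22] (no swap needed)
Insert 17:
  append 17 at index 3 → [50, 23, 22, 17] (no swap needed)
Insert 40:
  append 40 at index 4 → [50, 23, 22, 17, 40]
  40 > parent 23 at index 1, swap → [50, 40, 22, 17, 23]
Insert 27:
  append 27 at index 5 → [50, 40, 22, 17, 23, 27]
  27 > parent 22 at index 2, swap → [50, 40, 27, 17, 23, 22]
Insert 10:
  append 10 at index 6 → [50, 40, 27, 17, 23, 22, 10] (no swap needed)
Insert 24:
  append 24 at index 7 → [50, 40, 27, 17, 23, 22, 10, 24]
  24 > parent 17 at index 3, swap → [50, 40, 27, 24, 23, 22, 10, 17]
Insert 51:
  append 51 at index 8 → [50, 40, 27, 24, 23, 22, 10, 17, 51]
  51 > parent 24 at index 3, swap → [50, 40, 27, 51, 23, 22, 10, 17, 24]
  51 > parent 40 at index 1, swap → [50, 51, 27, 40, 23, 22, 10, 17, 24]
  51 > parent 50 at index 0, swap → [51, 50, 27, 40, 23, 22, 10, 17, 24]
Insert 14:
  append 14 at index 9 → [51, 50, 27, 40, 23, 22, 10, 17, 24, 14] (no swap needed)
Insert 42:
  append 42 at index 10 → [51, 50, 27, 40, 23, 22, 10, 17, 24, 14, 42]
  42 > parent 23 at index 4, swap → [51, 50, 27, 40, 42, 22, 10, 17, 24, 14, 23]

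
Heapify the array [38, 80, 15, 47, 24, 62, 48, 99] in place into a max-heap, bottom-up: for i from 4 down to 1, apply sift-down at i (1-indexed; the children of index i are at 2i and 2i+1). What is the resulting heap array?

sift down from index 4:
  47 vs only child 99 at index 8, swap → [38, 80, 15, 99, 24, 62, 48, 47]
sift down from index 3:
  15 vs larger child 62 at index 6, swap → [38, 80, 62, 99, 24, 15, 48, 47]
sift down from index 2:
  80 vs larger child 99 at index 4, swap → [38, 99, 62, 80, 24, 15, 48, 47]
sift down from index 1:
  38 vs larger child 99 at index 2, swap → [99, 38, 62, 80, 24, 15, 48, 47]
  38 vs larger child 80 at index 4, swap → [99, 80, 62, 38, 24, 15, 48, 47]
  38 vs only child 47 at index 8, swap → [99, 80, 62, 47, 24, 15, 48, 38]

[99, 80, 62, 47, 24, 15, 48, 38]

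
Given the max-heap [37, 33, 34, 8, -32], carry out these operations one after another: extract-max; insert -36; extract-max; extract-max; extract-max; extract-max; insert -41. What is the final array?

extract-max → returns 37:
  remove root 37; move last element -32 to root → [-32, 33, 34, 8]
  -32 vs larger child 34 at index 2, swap → [34, 33, -32, 8]
insert -36:
  append -36 at index 4 → [34, 33, -32, 8, -36] (no swap needed)
extract-max → returns 34:
  remove root 34; move last element -36 to root → [-36, 33, -32, 8]
  -36 vs larger child 33 at index 1, swap → [33, -36, -32, 8]
  -36 vs only child 8 at index 3, swap → [33, 8, -32, -36]
extract-max → returns 33:
  remove root 33; move last element -36 to root → [-36, 8, -32]
  -36 vs larger child 8 at index 1, swap → [8, -36, -32]
extract-max → returns 8:
  remove root 8; move last element -32 to root → [-32, -36] (no swap needed)
extract-max → returns -32:
  remove root -32; move last element -36 to root → [-36] (no swap needed)
insert -41:
  append -41 at index 1 → [-36, -41] (no swap needed)

[-36, -41]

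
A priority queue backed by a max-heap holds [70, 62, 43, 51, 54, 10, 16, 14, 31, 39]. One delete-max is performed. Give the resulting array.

[62, 54, 43, 51, 39, 10, 16, 14, 31]

remove root 70; move last element 39 to root → [39, 62, 43, 51, 54, 10, 16, 14, 31]
39 vs larger child 62 at index 1, swap → [62, 39, 43, 51, 54, 10, 16, 14, 31]
39 vs larger child 54 at index 4, swap → [62, 54, 43, 51, 39, 10, 16, 14, 31]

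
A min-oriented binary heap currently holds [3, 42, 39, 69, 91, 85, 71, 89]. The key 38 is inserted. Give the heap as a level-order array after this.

[3, 38, 39, 42, 91, 85, 71, 89, 69]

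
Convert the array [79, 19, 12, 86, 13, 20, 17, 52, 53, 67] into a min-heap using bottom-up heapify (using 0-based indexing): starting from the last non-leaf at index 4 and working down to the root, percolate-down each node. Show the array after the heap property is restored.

[12, 13, 17, 52, 19, 20, 79, 86, 53, 67]

sift down from index 4: already satisfies heap property
sift down from index 3:
  86 vs smaller child 52 at index 7, swap → [79, 19, 12, 52, 13, 20, 17, 86, 53, 67]
sift down from index 2: already satisfies heap property
sift down from index 1:
  19 vs smaller child 13 at index 4, swap → [79, 13, 12, 52, 19, 20, 17, 86, 53, 67]
sift down from index 0:
  79 vs smaller child 12 at index 2, swap → [12, 13, 79, 52, 19, 20, 17, 86, 53, 67]
  79 vs smaller child 17 at index 6, swap → [12, 13, 17, 52, 19, 20, 79, 86, 53, 67]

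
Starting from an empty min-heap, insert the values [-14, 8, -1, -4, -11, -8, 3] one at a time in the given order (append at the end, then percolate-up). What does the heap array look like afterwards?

[-14, -11, -8, 8, -4, -1, 3]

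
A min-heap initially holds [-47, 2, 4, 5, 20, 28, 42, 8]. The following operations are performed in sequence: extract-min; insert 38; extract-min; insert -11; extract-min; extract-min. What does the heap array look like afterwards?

extract-min → returns -47:
  remove root -47; move last element 8 to root → [8, 2, 4, 5, 20, 28, 42]
  8 vs smaller child 2 at index 1, swap → [2, 8, 4, 5, 20, 28, 42]
  8 vs smaller child 5 at index 3, swap → [2, 5, 4, 8, 20, 28, 42]
insert 38:
  append 38 at index 7 → [2, 5, 4, 8, 20, 28, 42, 38] (no swap needed)
extract-min → returns 2:
  remove root 2; move last element 38 to root → [38, 5, 4, 8, 20, 28, 42]
  38 vs smaller child 4 at index 2, swap → [4, 5, 38, 8, 20, 28, 42]
  38 vs smaller child 28 at index 5, swap → [4, 5, 28, 8, 20, 38, 42]
insert -11:
  append -11 at index 7 → [4, 5, 28, 8, 20, 38, 42, -11]
  -11 < parent 8 at index 3, swap → [4, 5, 28, -11, 20, 38, 42, 8]
  -11 < parent 5 at index 1, swap → [4, -11, 28, 5, 20, 38, 42, 8]
  -11 < parent 4 at index 0, swap → [-11, 4, 28, 5, 20, 38, 42, 8]
extract-min → returns -11:
  remove root -11; move last element 8 to root → [8, 4, 28, 5, 20, 38, 42]
  8 vs smaller child 4 at index 1, swap → [4, 8, 28, 5, 20, 38, 42]
  8 vs smaller child 5 at index 3, swap → [4, 5, 28, 8, 20, 38, 42]
extract-min → returns 4:
  remove root 4; move last element 42 to root → [42, 5, 28, 8, 20, 38]
  42 vs smaller child 5 at index 1, swap → [5, 42, 28, 8, 20, 38]
  42 vs smaller child 8 at index 3, swap → [5, 8, 28, 42, 20, 38]

[5, 8, 28, 42, 20, 38]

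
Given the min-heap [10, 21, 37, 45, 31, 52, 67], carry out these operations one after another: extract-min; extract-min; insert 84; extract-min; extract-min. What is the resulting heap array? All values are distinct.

extract-min → returns 10:
  remove root 10; move last element 67 to root → [67, 21, 37, 45, 31, 52]
  67 vs smaller child 21 at index 1, swap → [21, 67, 37, 45, 31, 52]
  67 vs smaller child 31 at index 4, swap → [21, 31, 37, 45, 67, 52]
extract-min → returns 21:
  remove root 21; move last element 52 to root → [52, 31, 37, 45, 67]
  52 vs smaller child 31 at index 1, swap → [31, 52, 37, 45, 67]
  52 vs smaller child 45 at index 3, swap → [31, 45, 37, 52, 67]
insert 84:
  append 84 at index 5 → [31, 45, 37, 52, 67, 84] (no swap needed)
extract-min → returns 31:
  remove root 31; move last element 84 to root → [84, 45, 37, 52, 67]
  84 vs smaller child 37 at index 2, swap → [37, 45, 84, 52, 67]
extract-min → returns 37:
  remove root 37; move last element 67 to root → [67, 45, 84, 52]
  67 vs smaller child 45 at index 1, swap → [45, 67, 84, 52]
  67 vs only child 52 at index 3, swap → [45, 52, 84, 67]

[45, 52, 84, 67]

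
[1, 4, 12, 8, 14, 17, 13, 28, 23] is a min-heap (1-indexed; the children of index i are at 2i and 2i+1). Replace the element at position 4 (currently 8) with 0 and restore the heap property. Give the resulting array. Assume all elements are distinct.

[0, 1, 12, 4, 14, 17, 13, 28, 23]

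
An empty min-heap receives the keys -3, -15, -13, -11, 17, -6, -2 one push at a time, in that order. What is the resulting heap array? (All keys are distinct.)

[-15, -11, -13, -3, 17, -6, -2]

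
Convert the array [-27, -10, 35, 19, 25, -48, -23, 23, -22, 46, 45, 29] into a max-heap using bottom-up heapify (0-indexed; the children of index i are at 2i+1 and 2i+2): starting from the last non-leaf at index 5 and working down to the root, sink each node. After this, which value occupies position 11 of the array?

-48

sift down from index 5:
  -48 vs only child 29 at index 11, swap → [-27, -10, 35, 19, 25, 29, -23, 23, -22, 46, 45, -48]
sift down from index 4:
  25 vs larger child 46 at index 9, swap → [-27, -10, 35, 19, 46, 29, -23, 23, -22, 25, 45, -48]
sift down from index 3:
  19 vs larger child 23 at index 7, swap → [-27, -10, 35, 23, 46, 29, -23, 19, -22, 25, 45, -48]
sift down from index 2: already satisfies heap property
sift down from index 1:
  -10 vs larger child 46 at index 4, swap → [-27, 46, 35, 23, -10, 29, -23, 19, -22, 25, 45, -48]
  -10 vs larger child 45 at index 10, swap → [-27, 46, 35, 23, 45, 29, -23, 19, -22, 25, -10, -48]
sift down from index 0:
  -27 vs larger child 46 at index 1, swap → [46, -27, 35, 23, 45, 29, -23, 19, -22, 25, -10, -48]
  -27 vs larger child 45 at index 4, swap → [46, 45, 35, 23, -27, 29, -23, 19, -22, 25, -10, -48]
  -27 vs larger child 25 at index 9, swap → [46, 45, 35, 23, 25, 29, -23, 19, -22, -27, -10, -48]
resulting array: [46, 45, 35, 23, 25, 29, -23, 19, -22, -27, -10, -48]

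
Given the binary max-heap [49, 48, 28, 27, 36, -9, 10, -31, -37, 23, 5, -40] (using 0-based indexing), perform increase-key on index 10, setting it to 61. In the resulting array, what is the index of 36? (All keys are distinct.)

set index 10 from 5 to 61 → [49, 48, 28, 27, 36, -9, 10, -31, -37, 23, 61, -40]
61 > parent 36 at index 4, swap → [49, 48, 28, 27, 61, -9, 10, -31, -37, 23, 36, -40]
61 > parent 48 at index 1, swap → [49, 61, 28, 27, 48, -9, 10, -31, -37, 23, 36, -40]
61 > parent 49 at index 0, swap → [61, 49, 28, 27, 48, -9, 10, -31, -37, 23, 36, -40]
resulting array: [61, 49, 28, 27, 48, -9, 10, -31, -37, 23, 36, -40]

10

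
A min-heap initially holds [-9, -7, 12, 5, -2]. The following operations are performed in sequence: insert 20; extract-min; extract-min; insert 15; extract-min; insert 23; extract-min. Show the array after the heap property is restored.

insert 20:
  append 20 at index 5 → [-9, -7, 12, 5, -2, 20] (no swap needed)
extract-min → returns -9:
  remove root -9; move last element 20 to root → [20, -7, 12, 5, -2]
  20 vs smaller child -7 at index 1, swap → [-7, 20, 12, 5, -2]
  20 vs smaller child -2 at index 4, swap → [-7, -2, 12, 5, 20]
extract-min → returns -7:
  remove root -7; move last element 20 to root → [20, -2, 12, 5]
  20 vs smaller child -2 at index 1, swap → [-2, 20, 12, 5]
  20 vs only child 5 at index 3, swap → [-2, 5, 12, 20]
insert 15:
  append 15 at index 4 → [-2, 5, 12, 20, 15] (no swap needed)
extract-min → returns -2:
  remove root -2; move last element 15 to root → [15, 5, 12, 20]
  15 vs smaller child 5 at index 1, swap → [5, 15, 12, 20]
insert 23:
  append 23 at index 4 → [5, 15, 12, 20, 23] (no swap needed)
extract-min → returns 5:
  remove root 5; move last element 23 to root → [23, 15, 12, 20]
  23 vs smaller child 12 at index 2, swap → [12, 15, 23, 20]

[12, 15, 23, 20]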